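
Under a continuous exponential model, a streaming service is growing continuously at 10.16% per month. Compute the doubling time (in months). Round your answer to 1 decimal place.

doubling time ≈ 6.8 months

doubling time = ln(2) / |r| = 0.69315 / 0.1016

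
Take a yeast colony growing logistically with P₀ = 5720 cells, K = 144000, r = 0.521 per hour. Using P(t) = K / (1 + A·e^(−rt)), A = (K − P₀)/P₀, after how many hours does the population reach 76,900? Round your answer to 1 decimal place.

t ≈ 6.4 hours

A = (144000 − 5720)/5720 = 24.17483
76900 = 144000/(1 + 24.17483·e^(−0.521t)) → 1 + 24.17483·e^(−0.521t) = 1.87256
e^(−0.521t) = 0.036094 → t = ln(27.70557)/0.521 = 3.32163/0.521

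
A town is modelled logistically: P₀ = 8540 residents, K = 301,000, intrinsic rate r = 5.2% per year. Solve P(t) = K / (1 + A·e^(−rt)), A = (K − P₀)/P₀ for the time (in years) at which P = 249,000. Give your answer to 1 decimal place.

t ≈ 98.1 years

A = (301000 − 8540)/8540 = 34.2459
249000 = 301000/(1 + 34.2459·e^(−0.052t)) → 1 + 34.2459·e^(−0.052t) = 1.20884
e^(−0.052t) = 0.006098 → t = ln(163.98518)/0.052 = 5.09978/0.052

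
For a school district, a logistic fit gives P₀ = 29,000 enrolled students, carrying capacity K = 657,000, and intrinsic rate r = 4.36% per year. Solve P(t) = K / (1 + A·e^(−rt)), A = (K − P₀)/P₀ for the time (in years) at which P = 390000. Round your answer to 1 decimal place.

A = (657000 − 29000)/29000 = 21.65517
390000 = 657000/(1 + 21.65517·e^(−0.0436t)) → 1 + 21.65517·e^(−0.0436t) = 1.68462
e^(−0.0436t) = 0.031614 → t = ln(31.63115)/0.0436 = 3.45414/0.0436

t ≈ 79.2 years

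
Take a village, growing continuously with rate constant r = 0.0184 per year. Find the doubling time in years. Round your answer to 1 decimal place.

doubling time = ln(2) / |r| = 0.69315 / 0.0184

doubling time ≈ 37.7 years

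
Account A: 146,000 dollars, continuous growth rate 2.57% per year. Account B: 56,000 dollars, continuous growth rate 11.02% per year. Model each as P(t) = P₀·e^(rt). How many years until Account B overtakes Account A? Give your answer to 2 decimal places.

t ≈ 11.34 years

146000·e^(0.0257t) = 56000·e^(0.1102t)
146000/56000 = e^((0.1102 − 0.0257)t) → ln(2.60714) = 0.0845·t
t = 0.95825 / 0.0845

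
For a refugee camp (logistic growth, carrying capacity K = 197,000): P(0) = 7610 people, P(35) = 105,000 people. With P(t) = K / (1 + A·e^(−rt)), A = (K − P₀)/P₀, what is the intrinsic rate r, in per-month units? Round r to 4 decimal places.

A = (197000 − 7610)/7610 = 24.88699
105000 = 197000/(1 + 24.88699·e^(−r·35)) → e^(−35r) = (1.87619 − 1)/24.88699 = 0.035207
r = −ln(0.035207)/35 = 3.34652/35

r ≈ 0.0956 per month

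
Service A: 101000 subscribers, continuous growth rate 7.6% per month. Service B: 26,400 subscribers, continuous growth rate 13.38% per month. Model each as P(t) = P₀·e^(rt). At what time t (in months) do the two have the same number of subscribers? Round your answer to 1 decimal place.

101000·e^(0.076t) = 26400·e^(0.1338t)
101000/26400 = e^((0.1338 − 0.076)t) → ln(3.82576) = 0.0578·t
t = 1.34176 / 0.0578

t ≈ 23.2 months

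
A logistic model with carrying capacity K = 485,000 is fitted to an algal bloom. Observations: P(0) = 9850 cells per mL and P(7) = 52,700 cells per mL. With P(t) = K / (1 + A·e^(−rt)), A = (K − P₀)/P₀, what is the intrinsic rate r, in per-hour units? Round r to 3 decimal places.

A = (485000 − 9850)/9850 = 48.23858
52700 = 485000/(1 + 48.23858·e^(−r·7)) → e^(−7r) = (9.20304 − 1)/48.23858 = 0.170051
r = −ln(0.170051)/7 = 1.77165/7

r ≈ 0.253 per hour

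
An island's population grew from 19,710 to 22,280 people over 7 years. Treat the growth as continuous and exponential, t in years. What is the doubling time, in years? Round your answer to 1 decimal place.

doubling time ≈ 39.6 years

r = ln(22280/19710) / 7 = ln(1.13039) / 7 ≈ 0.017509 per year
doubling time = ln 2 / |r| = 0.69315 / 0.017509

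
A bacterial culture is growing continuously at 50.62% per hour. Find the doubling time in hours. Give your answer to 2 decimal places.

doubling time ≈ 1.37 hours

doubling time = ln(2) / |r| = 0.69315 / 0.5062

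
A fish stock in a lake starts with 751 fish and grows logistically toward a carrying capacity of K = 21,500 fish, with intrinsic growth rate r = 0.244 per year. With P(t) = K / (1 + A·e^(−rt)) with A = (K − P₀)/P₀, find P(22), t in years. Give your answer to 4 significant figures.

≈ 19,050 fish

A = (21500 − 751)/751 = 27.6285
P(22) = 21500 / (1 + 27.6285·e^(−0.244·22)) = 21500 / (1 + 27.6285·0.004663)
= 21500 / 1.12884 ≈ 19046.03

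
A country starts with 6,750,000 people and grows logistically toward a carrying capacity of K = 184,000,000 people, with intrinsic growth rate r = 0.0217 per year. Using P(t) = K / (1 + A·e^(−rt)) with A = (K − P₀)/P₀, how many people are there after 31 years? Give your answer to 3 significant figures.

A = (184000000 − 6750000)/6750000 = 26.25926
P(31) = 184000000 / (1 + 26.25926·e^(−0.0217·31)) = 184000000 / (1 + 26.25926·0.510329)
= 184000000 / 14.40086 ≈ 12777017.36

≈ 12,800,000 people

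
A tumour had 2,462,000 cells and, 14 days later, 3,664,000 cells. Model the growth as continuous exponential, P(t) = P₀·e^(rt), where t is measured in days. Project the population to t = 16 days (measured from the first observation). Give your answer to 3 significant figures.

≈ 3,880,000 cells

r = ln(3664000/2462000) / 14 ≈ 0.028399 per day
P(16) = 2462000 · e^(0.028399·16) = 2462000 · 1.57519 ≈ 3878128.89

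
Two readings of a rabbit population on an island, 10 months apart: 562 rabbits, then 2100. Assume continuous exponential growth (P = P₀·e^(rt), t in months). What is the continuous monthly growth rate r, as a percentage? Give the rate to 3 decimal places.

2100 = 562 · e^(r·10)
e^(10r) = 2100/562 = 3.73665
r = ln(3.73665) / 10 = 1.31819 / 10

r ≈ 13.182% per month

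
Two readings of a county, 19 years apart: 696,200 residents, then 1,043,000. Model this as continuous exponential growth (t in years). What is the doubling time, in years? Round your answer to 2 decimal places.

doubling time ≈ 32.58 years

r = ln(1043000/696200) / 19 = ln(1.49813) / 19 ≈ 0.021275 per year
doubling time = ln 2 / |r| = 0.69315 / 0.021275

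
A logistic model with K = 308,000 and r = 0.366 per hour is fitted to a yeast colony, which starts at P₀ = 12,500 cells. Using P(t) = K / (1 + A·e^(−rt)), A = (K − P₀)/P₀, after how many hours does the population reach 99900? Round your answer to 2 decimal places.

t ≈ 6.64 hours

A = (308000 − 12500)/12500 = 23.64
99900 = 308000/(1 + 23.64·e^(−0.366t)) → 1 + 23.64·e^(−0.366t) = 3.08308
e^(−0.366t) = 0.088117 → t = ln(11.34856)/0.366 = 2.42909/0.366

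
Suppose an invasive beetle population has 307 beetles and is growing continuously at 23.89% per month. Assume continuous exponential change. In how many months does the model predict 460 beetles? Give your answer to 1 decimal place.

t ≈ 1.7 months

460 = 307 · e^(0.2389·t)
t = ln(460/307) / 0.2389 = ln(1.49837) / 0.2389 = 0.40438 / 0.2389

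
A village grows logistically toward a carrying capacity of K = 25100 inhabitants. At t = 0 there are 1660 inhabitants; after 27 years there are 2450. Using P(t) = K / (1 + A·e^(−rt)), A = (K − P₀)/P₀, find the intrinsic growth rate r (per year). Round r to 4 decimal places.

r ≈ 0.0157 per year

A = (25100 − 1660)/1660 = 14.12048
2450 = 25100/(1 + 14.12048·e^(−r·27)) → e^(−27r) = (10.2449 − 1)/14.12048 = 0.654715
r = −ln(0.654715)/27 = 0.42355/27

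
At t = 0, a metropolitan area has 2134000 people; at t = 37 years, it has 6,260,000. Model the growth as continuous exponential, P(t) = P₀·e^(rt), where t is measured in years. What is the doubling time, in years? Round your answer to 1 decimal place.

r = ln(6260000/2134000) / 37 = ln(2.93346) / 37 ≈ 0.029086 per year
doubling time = ln 2 / |r| = 0.69315 / 0.029086

doubling time ≈ 23.8 years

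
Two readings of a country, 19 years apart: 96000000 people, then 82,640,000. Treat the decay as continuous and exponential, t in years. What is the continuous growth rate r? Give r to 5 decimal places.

82640000 = 96000000 · e^(r·19)
e^(19r) = 82640000/96000000 = 0.86083
r = ln(0.86083) / 19 = -0.14985 / 19

r ≈ -0.00789 per year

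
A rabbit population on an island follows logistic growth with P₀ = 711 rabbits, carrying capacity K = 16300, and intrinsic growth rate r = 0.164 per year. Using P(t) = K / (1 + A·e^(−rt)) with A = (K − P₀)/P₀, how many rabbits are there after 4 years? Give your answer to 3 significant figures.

A = (16300 − 711)/711 = 21.92546
P(4) = 16300 / (1 + 21.92546·e^(−0.164·4)) = 16300 / (1 + 21.92546·0.518923)
= 16300 / 12.37762 ≈ 1316.89

≈ 1,320 rabbits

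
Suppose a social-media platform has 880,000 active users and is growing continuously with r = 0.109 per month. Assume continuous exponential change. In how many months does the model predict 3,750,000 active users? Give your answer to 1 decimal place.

t ≈ 13.3 months

3750000 = 880000 · e^(0.109·t)
t = ln(3750000/880000) / 0.109 = ln(4.26136) / 0.109 = 1.44959 / 0.109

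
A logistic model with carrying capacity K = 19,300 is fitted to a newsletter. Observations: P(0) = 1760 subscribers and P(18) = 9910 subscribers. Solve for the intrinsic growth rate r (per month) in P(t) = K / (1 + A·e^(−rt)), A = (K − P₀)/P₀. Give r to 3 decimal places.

r ≈ 0.131 per month

A = (19300 − 1760)/1760 = 9.96591
9910 = 19300/(1 + 9.96591·e^(−r·18)) → e^(−18r) = (1.94753 − 1)/9.96591 = 0.095077
r = −ln(0.095077)/18 = 2.35307/18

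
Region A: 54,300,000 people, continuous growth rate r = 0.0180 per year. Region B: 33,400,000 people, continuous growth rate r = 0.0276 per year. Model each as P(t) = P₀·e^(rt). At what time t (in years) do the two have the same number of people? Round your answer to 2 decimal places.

54300000·e^(0.018t) = 33400000·e^(0.0276t)
54300000/33400000 = e^((0.0276 − 0.018)t) → ln(1.62575) = 0.0096·t
t = 0.48597 / 0.0096

t ≈ 50.62 years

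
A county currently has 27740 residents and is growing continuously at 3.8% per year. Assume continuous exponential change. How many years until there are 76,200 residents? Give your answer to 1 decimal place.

76200 = 27740 · e^(0.038·t)
t = ln(76200/27740) / 0.038 = ln(2.74694) / 0.038 = 1.01049 / 0.038

t ≈ 26.6 years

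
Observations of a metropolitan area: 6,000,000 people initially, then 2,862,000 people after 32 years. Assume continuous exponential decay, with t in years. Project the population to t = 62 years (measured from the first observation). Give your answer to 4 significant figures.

r = ln(2862000/6000000) / 32 ≈ -0.023132 per year
P(62) = 6000000 · e^(-0.023132·62) = 6000000 · 0.2383 ≈ 1429817.51

≈ 1,430,000 people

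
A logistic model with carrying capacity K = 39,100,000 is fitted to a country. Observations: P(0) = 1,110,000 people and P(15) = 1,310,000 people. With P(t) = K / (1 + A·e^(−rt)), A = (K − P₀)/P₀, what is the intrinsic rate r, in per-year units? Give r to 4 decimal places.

r ≈ 0.0114 per year

A = (39100000 − 1110000)/1110000 = 34.22523
1310000 = 39100000/(1 + 34.22523·e^(−r·15)) → e^(−15r) = (29.84733 − 1)/34.22523 = 0.842867
r = −ln(0.842867)/15 = 0.17095/15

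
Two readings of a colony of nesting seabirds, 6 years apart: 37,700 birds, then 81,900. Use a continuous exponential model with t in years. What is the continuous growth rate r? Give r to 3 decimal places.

r ≈ 0.129 per year

81900 = 37700 · e^(r·6)
e^(6r) = 81900/37700 = 2.17241
r = ln(2.17241) / 6 = 0.77584 / 6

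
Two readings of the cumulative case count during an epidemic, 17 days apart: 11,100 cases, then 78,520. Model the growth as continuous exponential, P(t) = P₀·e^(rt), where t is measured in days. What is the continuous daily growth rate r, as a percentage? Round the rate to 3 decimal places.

r ≈ 11.508% per day

78520 = 11100 · e^(r·17)
e^(17r) = 78520/11100 = 7.07387
r = ln(7.07387) / 17 = 1.95641 / 17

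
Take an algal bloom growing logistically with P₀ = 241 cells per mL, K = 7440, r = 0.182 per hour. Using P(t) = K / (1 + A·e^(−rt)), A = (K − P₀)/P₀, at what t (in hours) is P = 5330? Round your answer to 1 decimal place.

t ≈ 23.8 hours

A = (7440 − 241)/241 = 29.87137
5330 = 7440/(1 + 29.87137·e^(−0.182t)) → 1 + 29.87137·e^(−0.182t) = 1.39587
e^(−0.182t) = 0.013253 → t = ln(75.45706)/0.182 = 4.32356/0.182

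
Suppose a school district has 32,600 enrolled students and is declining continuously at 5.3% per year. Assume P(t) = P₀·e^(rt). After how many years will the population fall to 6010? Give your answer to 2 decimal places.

t ≈ 31.90 years

6010 = 32600 · e^(-0.053·t)
t = ln(6010/32600) / -0.053 = ln(0.18436) / -0.053 = -1.69089 / -0.053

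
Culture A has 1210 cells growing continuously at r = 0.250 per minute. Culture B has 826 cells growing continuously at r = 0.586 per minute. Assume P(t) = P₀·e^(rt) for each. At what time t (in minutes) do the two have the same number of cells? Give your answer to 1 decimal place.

t ≈ 1.1 minutes

1210·e^(0.25t) = 826·e^(0.586t)
1210/826 = e^((0.586 − 0.25)t) → ln(1.46489) = 0.336·t
t = 0.38178 / 0.336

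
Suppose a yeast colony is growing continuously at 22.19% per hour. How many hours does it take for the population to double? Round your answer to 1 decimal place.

doubling time = ln(2) / |r| = 0.69315 / 0.2219

doubling time ≈ 3.1 hours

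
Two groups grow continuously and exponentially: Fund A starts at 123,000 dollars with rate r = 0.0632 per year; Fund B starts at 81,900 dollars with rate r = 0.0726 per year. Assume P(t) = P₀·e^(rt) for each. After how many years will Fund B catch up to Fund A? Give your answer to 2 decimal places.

t ≈ 43.26 years

123000·e^(0.0632t) = 81900·e^(0.0726t)
123000/81900 = e^((0.0726 − 0.0632)t) → ln(1.50183) = 0.0094·t
t = 0.40669 / 0.0094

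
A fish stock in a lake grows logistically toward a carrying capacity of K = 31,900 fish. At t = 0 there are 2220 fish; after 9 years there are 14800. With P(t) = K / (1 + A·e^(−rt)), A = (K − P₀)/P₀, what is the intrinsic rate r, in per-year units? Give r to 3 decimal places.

r ≈ 0.272 per year

A = (31900 − 2220)/2220 = 13.36937
14800 = 31900/(1 + 13.36937·e^(−r·9)) → e^(−9r) = (2.15541 − 1)/13.36937 = 0.086422
r = −ln(0.086422)/9 = 2.44851/9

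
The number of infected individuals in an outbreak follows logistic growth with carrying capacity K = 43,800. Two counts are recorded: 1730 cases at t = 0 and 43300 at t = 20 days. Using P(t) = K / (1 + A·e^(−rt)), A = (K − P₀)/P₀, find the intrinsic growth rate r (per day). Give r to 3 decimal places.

r ≈ 0.383 per day

A = (43800 − 1730)/1730 = 24.31792
43300 = 43800/(1 + 24.31792·e^(−r·20)) → e^(−20r) = (1.01155 − 1)/24.31792 = 0.000475
r = −ln(0.000475)/20 = 7.65251/20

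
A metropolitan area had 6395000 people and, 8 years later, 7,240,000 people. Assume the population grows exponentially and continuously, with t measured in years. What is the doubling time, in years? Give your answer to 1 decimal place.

doubling time ≈ 44.7 years

r = ln(7240000/6395000) / 8 = ln(1.13213) / 8 ≈ 0.015513 per year
doubling time = ln 2 / |r| = 0.69315 / 0.015513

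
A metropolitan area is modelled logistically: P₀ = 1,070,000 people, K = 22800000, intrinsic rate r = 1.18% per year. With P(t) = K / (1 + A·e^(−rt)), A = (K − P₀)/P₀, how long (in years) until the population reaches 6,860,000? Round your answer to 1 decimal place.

t ≈ 183.7 years

A = (22800000 − 1070000)/1070000 = 20.30841
6860000 = 22800000/(1 + 20.30841·e^(−0.0118t)) → 1 + 20.30841·e^(−0.0118t) = 3.32362
e^(−0.0118t) = 0.114416 → t = ln(8.74001)/0.0118 = 2.16791/0.0118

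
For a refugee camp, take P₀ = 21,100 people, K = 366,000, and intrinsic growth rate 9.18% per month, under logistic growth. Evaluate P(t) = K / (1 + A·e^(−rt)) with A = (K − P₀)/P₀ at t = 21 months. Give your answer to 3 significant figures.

≈ 108,000 people

A = (366000 − 21100)/21100 = 16.34597
P(21) = 366000 / (1 + 16.34597·e^(−0.0918·21)) = 366000 / (1 + 16.34597·0.145468)
= 366000 / 3.37781 ≈ 108354.11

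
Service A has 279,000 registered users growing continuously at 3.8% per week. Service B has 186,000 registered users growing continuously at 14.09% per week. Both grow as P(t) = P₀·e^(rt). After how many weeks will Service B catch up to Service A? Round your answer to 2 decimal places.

279000·e^(0.038t) = 186000·e^(0.1409t)
279000/186000 = e^((0.1409 − 0.038)t) → ln(1.5) = 0.1029·t
t = 0.40547 / 0.1029

t ≈ 3.94 weeks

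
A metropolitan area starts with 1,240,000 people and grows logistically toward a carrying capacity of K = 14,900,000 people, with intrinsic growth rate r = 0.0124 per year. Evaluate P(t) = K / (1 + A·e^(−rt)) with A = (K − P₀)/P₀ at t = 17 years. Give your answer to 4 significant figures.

A = (14900000 − 1240000)/1240000 = 11.01613
P(17) = 14900000 / (1 + 11.01613·e^(−0.0124·17)) = 14900000 / (1 + 11.01613·0.809936)
= 14900000 / 9.92236 ≈ 1501658.89

≈ 1,502,000 people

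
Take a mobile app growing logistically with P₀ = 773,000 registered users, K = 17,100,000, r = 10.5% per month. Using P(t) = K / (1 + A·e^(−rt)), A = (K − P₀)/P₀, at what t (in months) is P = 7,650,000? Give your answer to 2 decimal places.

A = (17100000 − 773000)/773000 = 21.1216
7650000 = 17100000/(1 + 21.1216·e^(−0.105t)) → 1 + 21.1216·e^(−0.105t) = 2.23529
e^(−0.105t) = 0.058485 → t = ln(17.09844)/0.105 = 2.83899/0.105

t ≈ 27.04 months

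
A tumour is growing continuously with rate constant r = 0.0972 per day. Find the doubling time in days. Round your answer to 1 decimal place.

doubling time ≈ 7.1 days

doubling time = ln(2) / |r| = 0.69315 / 0.0972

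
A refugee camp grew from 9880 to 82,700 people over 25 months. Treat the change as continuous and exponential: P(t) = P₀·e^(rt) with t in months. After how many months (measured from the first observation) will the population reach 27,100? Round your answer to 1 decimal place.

r = ln(82700/9880) / 25 ≈ 0.084988 per month
t = ln(27100/9880) / r = 1.00902 / 0.084988 ≈ 11.872

t ≈ 11.9 months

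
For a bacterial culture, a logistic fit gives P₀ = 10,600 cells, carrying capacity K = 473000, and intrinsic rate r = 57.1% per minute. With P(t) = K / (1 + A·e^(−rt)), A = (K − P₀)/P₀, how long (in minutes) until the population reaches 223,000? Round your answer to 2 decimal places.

A = (473000 − 10600)/10600 = 43.62264
223000 = 473000/(1 + 43.62264·e^(−0.571t)) → 1 + 43.62264·e^(−0.571t) = 2.12108
e^(−0.571t) = 0.025699 → t = ln(38.9114)/0.571 = 3.66129/0.571

t ≈ 6.41 minutes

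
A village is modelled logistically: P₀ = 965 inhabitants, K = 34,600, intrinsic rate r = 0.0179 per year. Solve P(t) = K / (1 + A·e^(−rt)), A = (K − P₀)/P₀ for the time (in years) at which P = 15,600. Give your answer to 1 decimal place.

t ≈ 187.4 years

A = (34600 − 965)/965 = 34.85492
15600 = 34600/(1 + 34.85492·e^(−0.0179t)) → 1 + 34.85492·e^(−0.0179t) = 2.21795
e^(−0.0179t) = 0.034943 → t = ln(28.61773)/0.0179 = 3.35403/0.0179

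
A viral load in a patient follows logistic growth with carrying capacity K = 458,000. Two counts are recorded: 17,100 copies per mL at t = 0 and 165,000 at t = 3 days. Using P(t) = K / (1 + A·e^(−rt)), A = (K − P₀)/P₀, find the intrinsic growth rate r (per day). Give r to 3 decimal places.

r ≈ 0.892 per day

A = (458000 − 17100)/17100 = 25.78363
165000 = 458000/(1 + 25.78363·e^(−r·3)) → e^(−3r) = (2.77576 − 1)/25.78363 = 0.068872
r = −ln(0.068872)/3 = 2.67551/3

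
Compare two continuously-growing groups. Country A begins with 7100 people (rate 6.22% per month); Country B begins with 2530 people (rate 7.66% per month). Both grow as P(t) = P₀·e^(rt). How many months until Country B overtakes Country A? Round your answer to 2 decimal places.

7100·e^(0.0622t) = 2530·e^(0.0766t)
7100/2530 = e^((0.0766 − 0.0622)t) → ln(2.80632) = 0.0144·t
t = 1.03188 / 0.0144

t ≈ 71.66 months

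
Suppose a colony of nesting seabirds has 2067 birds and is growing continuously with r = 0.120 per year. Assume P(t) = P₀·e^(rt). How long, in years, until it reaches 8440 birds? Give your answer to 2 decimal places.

t ≈ 11.72 years

8440 = 2067 · e^(0.12·t)
t = ln(8440/2067) / 0.12 = ln(4.08321) / 0.12 = 1.40688 / 0.12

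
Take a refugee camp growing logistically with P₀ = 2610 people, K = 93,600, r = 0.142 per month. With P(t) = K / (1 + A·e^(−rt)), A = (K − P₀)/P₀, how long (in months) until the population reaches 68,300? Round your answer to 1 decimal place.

t ≈ 32.0 months

A = (93600 − 2610)/2610 = 34.86207
68300 = 93600/(1 + 34.86207·e^(−0.142t)) → 1 + 34.86207·e^(−0.142t) = 1.37042
e^(−0.142t) = 0.010625 → t = ln(94.11381)/0.142 = 4.5445/0.142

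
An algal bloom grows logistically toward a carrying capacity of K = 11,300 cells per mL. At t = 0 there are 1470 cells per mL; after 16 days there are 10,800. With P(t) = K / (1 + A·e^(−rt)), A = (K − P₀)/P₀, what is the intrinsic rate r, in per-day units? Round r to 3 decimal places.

A = (11300 − 1470)/1470 = 6.68707
10800 = 11300/(1 + 6.68707·e^(−r·16)) → e^(−16r) = (1.0463 − 1)/6.68707 = 0.006923
r = −ln(0.006923)/16 = 4.97287/16

r ≈ 0.311 per day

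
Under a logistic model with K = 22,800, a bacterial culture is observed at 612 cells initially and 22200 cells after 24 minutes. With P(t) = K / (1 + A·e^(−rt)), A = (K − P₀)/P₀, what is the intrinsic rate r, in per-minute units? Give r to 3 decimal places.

r ≈ 0.300 per minute

A = (22800 − 612)/612 = 36.2549
22200 = 22800/(1 + 36.2549·e^(−r·24)) → e^(−24r) = (1.02703 − 1)/36.2549 = 0.000745
r = −ln(0.000745)/24 = 7.20149/24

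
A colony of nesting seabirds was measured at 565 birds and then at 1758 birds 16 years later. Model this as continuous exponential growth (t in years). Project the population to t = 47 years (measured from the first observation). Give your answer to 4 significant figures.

r = ln(1758/565) / 16 ≈ 0.070944 per year
P(47) = 565 · e^(0.070944·47) = 565 · 28.06084 ≈ 15854.37

≈ 15,850 birds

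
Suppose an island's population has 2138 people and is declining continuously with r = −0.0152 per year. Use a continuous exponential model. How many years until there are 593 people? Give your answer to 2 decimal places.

593 = 2138 · e^(-0.0152·t)
t = ln(593/2138) / -0.0152 = ln(0.27736) / -0.0152 = -1.28243 / -0.0152

t ≈ 84.37 years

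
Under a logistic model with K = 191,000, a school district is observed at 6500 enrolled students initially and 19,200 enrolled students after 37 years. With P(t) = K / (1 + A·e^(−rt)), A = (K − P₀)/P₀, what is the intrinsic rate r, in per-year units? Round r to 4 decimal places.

A = (191000 − 6500)/6500 = 28.38462
19200 = 191000/(1 + 28.38462·e^(−r·37)) → e^(−37r) = (9.94792 − 1)/28.38462 = 0.315238
r = −ln(0.315238)/37 = 1.15443/37

r ≈ 0.0312 per year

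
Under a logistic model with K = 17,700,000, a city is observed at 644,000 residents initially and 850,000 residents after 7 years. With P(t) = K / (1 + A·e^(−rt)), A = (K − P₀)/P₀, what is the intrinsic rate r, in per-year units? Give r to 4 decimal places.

A = (17700000 − 644000)/644000 = 26.48447
850000 = 17700000/(1 + 26.48447·e^(−r·7)) → e^(−7r) = (20.82353 − 1)/26.48447 = 0.748496
r = −ln(0.748496)/7 = 0.28969/7

r ≈ 0.0414 per year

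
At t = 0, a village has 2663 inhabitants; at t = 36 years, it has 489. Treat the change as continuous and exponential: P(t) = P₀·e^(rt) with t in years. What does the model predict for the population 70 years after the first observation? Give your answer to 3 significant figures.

r = ln(489/2663) / 36 ≈ -0.047079 per year
P(70) = 2663 · e^(-0.047079·70) = 2663 · 0.03705 ≈ 98.66

≈ 98.7 inhabitants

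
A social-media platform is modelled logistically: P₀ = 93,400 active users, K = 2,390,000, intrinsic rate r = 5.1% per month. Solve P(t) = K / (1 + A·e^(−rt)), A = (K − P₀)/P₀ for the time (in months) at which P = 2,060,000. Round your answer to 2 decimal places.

A = (2390000 − 93400)/93400 = 24.58887
2060000 = 2390000/(1 + 24.58887·e^(−0.051t)) → 1 + 24.58887·e^(−0.051t) = 1.16019
e^(−0.051t) = 0.006515 → t = ln(153.49413)/0.051 = 5.03366/0.051

t ≈ 98.70 months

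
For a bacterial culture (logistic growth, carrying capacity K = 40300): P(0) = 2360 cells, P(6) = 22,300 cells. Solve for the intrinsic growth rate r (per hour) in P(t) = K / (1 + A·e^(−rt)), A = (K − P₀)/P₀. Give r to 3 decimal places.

A = (40300 − 2360)/2360 = 16.07627
22300 = 40300/(1 + 16.07627·e^(−r·6)) → e^(−6r) = (1.80717 − 1)/16.07627 = 0.050209
r = −ln(0.050209)/6 = 2.99156/6

r ≈ 0.499 per hour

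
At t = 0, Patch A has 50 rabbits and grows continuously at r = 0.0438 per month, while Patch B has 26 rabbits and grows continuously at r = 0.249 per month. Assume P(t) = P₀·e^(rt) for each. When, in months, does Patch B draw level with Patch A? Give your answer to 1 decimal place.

50·e^(0.0438t) = 26·e^(0.249t)
50/26 = e^((0.249 − 0.0438)t) → ln(1.92308) = 0.2052·t
t = 0.65393 / 0.2052

t ≈ 3.2 months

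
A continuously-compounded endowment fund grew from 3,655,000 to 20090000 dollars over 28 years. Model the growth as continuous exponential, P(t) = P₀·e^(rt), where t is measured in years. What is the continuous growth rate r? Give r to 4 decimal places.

r ≈ 0.0609 per year

20090000 = 3655000 · e^(r·28)
e^(28r) = 20090000/3655000 = 5.49658
r = ln(5.49658) / 28 = 1.70413 / 28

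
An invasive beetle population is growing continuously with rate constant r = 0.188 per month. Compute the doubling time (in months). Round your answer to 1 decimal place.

doubling time = ln(2) / |r| = 0.69315 / 0.188

doubling time ≈ 3.7 months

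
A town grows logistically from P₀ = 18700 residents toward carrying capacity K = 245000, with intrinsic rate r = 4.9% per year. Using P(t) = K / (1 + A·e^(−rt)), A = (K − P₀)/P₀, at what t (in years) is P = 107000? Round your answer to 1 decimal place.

t ≈ 45.7 years

A = (245000 − 18700)/18700 = 12.1016
107000 = 245000/(1 + 12.1016·e^(−0.049t)) → 1 + 12.1016·e^(−0.049t) = 2.28972
e^(−0.049t) = 0.106574 → t = ln(9.38313)/0.049 = 2.23891/0.049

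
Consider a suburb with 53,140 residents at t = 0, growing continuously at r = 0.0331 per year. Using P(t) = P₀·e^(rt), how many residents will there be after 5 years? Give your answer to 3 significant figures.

≈ 62,700 residents

P(5) = 53140 · e^(0.0331·5) = 53140 · e^(0.1655)
= 53140 · 1.17998 ≈ 62704.29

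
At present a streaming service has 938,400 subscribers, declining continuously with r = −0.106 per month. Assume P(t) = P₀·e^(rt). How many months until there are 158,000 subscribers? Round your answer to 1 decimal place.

158000 = 938400 · e^(-0.106·t)
t = ln(158000/938400) / -0.106 = ln(0.16837) / -0.106 = -1.78158 / -0.106

t ≈ 16.8 months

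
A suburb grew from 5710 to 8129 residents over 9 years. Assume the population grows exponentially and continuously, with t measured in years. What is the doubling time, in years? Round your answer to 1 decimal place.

doubling time ≈ 17.7 years

r = ln(8129/5710) / 9 = ln(1.42364) / 9 ≈ 0.039247 per year
doubling time = ln 2 / |r| = 0.69315 / 0.039247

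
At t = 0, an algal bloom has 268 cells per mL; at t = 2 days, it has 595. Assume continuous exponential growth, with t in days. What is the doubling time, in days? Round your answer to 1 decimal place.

doubling time ≈ 1.7 days

r = ln(595/268) / 2 = ln(2.22015) / 2 ≈ 0.398787 per day
doubling time = ln 2 / |r| = 0.69315 / 0.398787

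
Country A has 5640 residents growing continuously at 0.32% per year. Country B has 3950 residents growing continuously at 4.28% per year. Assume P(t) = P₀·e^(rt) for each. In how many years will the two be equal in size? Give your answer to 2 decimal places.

5640·e^(0.0032t) = 3950·e^(0.0428t)
5640/3950 = e^((0.0428 − 0.0032)t) → ln(1.42785) = 0.0396·t
t = 0.35617 / 0.0396

t ≈ 8.99 years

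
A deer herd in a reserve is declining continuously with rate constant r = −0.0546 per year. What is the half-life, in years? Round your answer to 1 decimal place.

half-life ≈ 12.7 years

half-life = ln(2) / |r| = 0.69315 / 0.0546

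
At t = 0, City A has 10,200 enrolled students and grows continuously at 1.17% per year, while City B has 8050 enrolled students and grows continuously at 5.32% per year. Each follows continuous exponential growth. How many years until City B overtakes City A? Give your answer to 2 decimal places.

t ≈ 5.70 years

10200·e^(0.0117t) = 8050·e^(0.0532t)
10200/8050 = e^((0.0532 − 0.0117)t) → ln(1.26708) = 0.0415·t
t = 0.23672 / 0.0415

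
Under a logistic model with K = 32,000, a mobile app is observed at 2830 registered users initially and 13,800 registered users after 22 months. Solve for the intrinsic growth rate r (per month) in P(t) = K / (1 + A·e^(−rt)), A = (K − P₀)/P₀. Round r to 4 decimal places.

r ≈ 0.0935 per month

A = (32000 − 2830)/2830 = 10.30742
13800 = 32000/(1 + 10.30742·e^(−r·22)) → e^(−22r) = (2.31884 − 1)/10.30742 = 0.127951
r = −ln(0.127951)/22 = 2.05611/22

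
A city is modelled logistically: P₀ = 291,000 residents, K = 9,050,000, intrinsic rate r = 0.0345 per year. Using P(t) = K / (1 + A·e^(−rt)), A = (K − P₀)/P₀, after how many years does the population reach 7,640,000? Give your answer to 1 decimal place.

A = (9050000 − 291000)/291000 = 30.09966
7640000 = 9050000/(1 + 30.09966·e^(−0.0345t)) → 1 + 30.09966·e^(−0.0345t) = 1.18455
e^(−0.0345t) = 0.006131 → t = ln(163.09317)/0.0345 = 5.09432/0.0345

t ≈ 147.7 years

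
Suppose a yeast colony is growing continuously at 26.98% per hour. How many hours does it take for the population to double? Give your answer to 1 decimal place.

doubling time = ln(2) / |r| = 0.69315 / 0.2698

doubling time ≈ 2.6 hours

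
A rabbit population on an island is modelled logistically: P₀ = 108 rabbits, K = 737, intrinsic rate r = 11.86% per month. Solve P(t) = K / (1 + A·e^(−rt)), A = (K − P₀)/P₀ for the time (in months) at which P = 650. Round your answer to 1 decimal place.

A = (737 − 108)/108 = 5.82407
650 = 737/(1 + 5.82407·e^(−0.1186t)) → 1 + 5.82407·e^(−0.1186t) = 1.13385
e^(−0.1186t) = 0.022982 → t = ln(43.5132)/0.1186 = 3.77306/0.1186

t ≈ 31.8 months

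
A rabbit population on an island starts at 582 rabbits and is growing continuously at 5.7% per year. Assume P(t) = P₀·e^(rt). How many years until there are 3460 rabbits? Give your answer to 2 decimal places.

t ≈ 31.27 years

3460 = 582 · e^(0.057·t)
t = ln(3460/582) / 0.057 = ln(5.94502) / 0.057 = 1.78255 / 0.057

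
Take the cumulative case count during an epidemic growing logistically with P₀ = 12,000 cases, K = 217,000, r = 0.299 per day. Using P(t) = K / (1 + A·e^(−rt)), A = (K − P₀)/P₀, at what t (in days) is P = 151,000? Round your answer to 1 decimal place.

A = (217000 − 12000)/12000 = 17.08333
151000 = 217000/(1 + 17.08333·e^(−0.299t)) → 1 + 17.08333·e^(−0.299t) = 1.43709
e^(−0.299t) = 0.025586 → t = ln(39.0846)/0.299 = 3.66573/0.299

t ≈ 12.3 days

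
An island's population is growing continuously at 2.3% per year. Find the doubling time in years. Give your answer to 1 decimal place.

doubling time = ln(2) / |r| = 0.69315 / 0.023

doubling time ≈ 30.1 years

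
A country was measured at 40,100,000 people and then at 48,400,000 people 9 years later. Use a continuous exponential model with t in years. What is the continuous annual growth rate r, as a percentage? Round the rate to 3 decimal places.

r ≈ 2.090% per year

48400000 = 40100000 · e^(r·9)
e^(9r) = 48400000/40100000 = 1.20698
r = ln(1.20698) / 9 = 0.18812 / 9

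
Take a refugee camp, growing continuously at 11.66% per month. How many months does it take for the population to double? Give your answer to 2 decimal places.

doubling time = ln(2) / |r| = 0.69315 / 0.1166

doubling time ≈ 5.94 months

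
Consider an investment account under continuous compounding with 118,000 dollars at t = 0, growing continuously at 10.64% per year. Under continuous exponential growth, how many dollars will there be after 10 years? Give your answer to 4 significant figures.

P(10) = 118000 · e^(0.1064·10) = 118000 · e^(1.064)
= 118000 · 2.89794 ≈ 341956.87

≈ 342,000 dollars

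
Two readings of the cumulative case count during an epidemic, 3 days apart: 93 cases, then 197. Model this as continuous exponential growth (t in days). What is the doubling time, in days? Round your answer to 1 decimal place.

doubling time ≈ 2.8 days

r = ln(197/93) / 3 = ln(2.11828) / 3 ≈ 0.250201 per day
doubling time = ln 2 / |r| = 0.69315 / 0.250201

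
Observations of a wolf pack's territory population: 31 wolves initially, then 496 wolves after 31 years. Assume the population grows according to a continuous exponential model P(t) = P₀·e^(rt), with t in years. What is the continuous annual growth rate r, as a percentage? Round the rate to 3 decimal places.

r ≈ 8.944% per year

496 = 31 · e^(r·31)
e^(31r) = 496/31 = 16
r = ln(16) / 31 = 2.77259 / 31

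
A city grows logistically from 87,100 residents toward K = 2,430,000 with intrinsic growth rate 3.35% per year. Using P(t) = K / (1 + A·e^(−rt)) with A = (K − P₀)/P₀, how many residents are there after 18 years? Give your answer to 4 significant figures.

A = (2430000 − 87100)/87100 = 26.89897
P(18) = 2430000 / (1 + 26.89897·e^(−0.0335·18)) = 2430000 / (1 + 26.89897·0.547168)
= 2430000 / 15.71824 ≈ 154597.41

≈ 154,600 residents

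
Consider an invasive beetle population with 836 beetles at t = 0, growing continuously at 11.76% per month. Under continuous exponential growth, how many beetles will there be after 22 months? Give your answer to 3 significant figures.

≈ 11,100 beetles

P(22) = 836 · e^(0.1176·22) = 836 · e^(2.5872)
= 836 · 13.2925 ≈ 11112.53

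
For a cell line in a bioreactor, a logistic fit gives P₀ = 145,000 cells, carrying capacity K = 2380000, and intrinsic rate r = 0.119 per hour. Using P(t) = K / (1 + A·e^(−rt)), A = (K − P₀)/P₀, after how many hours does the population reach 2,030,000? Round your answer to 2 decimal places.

A = (2380000 − 145000)/145000 = 15.41379
2030000 = 2380000/(1 + 15.41379·e^(−0.119t)) → 1 + 15.41379·e^(−0.119t) = 1.17241
e^(−0.119t) = 0.011186 → t = ln(89.4)/0.119 = 4.49312/0.119

t ≈ 37.76 hours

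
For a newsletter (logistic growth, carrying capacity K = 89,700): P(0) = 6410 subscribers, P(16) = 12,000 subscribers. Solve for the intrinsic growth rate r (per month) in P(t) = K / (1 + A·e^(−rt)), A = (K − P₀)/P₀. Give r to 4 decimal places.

r ≈ 0.0435 per month

A = (89700 − 6410)/6410 = 12.99376
12000 = 89700/(1 + 12.99376·e^(−r·16)) → e^(−16r) = (7.475 − 1)/12.99376 = 0.498316
r = −ln(0.498316)/16 = 0.69652/16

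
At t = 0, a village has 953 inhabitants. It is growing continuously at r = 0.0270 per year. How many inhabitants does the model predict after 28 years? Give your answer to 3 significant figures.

≈ 2,030 inhabitants

P(28) = 953 · e^(0.027·28) = 953 · e^(0.756)
= 953 · 2.12974 ≈ 2029.64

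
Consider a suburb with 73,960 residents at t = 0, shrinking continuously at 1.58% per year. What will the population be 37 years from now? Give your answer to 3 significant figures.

≈ 41,200 residents

P(37) = 73960 · e^(-0.0158·37) = 73960 · e^(-0.5846)
= 73960 · 0.55733 ≈ 41220.03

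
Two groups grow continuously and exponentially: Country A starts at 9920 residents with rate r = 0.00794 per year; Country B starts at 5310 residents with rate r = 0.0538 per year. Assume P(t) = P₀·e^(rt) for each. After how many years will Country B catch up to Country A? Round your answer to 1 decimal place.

9920·e^(0.00794t) = 5310·e^(0.0538t)
9920/5310 = e^((0.0538 − 0.00794)t) → ln(1.86817) = 0.04586·t
t = 0.62496 / 0.04586

t ≈ 13.6 years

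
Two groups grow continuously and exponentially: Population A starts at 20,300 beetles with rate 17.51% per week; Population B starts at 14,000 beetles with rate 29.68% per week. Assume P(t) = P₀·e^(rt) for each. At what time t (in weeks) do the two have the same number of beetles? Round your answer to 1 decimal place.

20300·e^(0.1751t) = 14000·e^(0.2968t)
20300/14000 = e^((0.2968 − 0.1751)t) → ln(1.45) = 0.1217·t
t = 0.37156 / 0.1217

t ≈ 3.1 weeks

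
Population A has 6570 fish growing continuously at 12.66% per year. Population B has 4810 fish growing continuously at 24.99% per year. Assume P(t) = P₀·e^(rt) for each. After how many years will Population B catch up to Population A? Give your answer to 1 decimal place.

t ≈ 2.5 years

6570·e^(0.1266t) = 4810·e^(0.2499t)
6570/4810 = e^((0.2499 − 0.1266)t) → ln(1.3659) = 0.1233·t
t = 0.31182 / 0.1233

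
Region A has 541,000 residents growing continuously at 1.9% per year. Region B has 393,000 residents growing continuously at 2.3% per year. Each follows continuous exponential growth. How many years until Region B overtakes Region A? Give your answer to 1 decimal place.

541000·e^(0.019t) = 393000·e^(0.023t)
541000/393000 = e^((0.023 − 0.019)t) → ln(1.37659) = 0.004·t
t = 0.31961 / 0.004

t ≈ 79.9 years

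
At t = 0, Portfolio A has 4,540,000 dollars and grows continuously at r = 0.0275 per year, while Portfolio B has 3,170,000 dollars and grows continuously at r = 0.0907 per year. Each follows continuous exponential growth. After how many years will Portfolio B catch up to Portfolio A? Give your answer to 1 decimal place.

t ≈ 5.7 years

4540000·e^(0.0275t) = 3170000·e^(0.0907t)
4540000/3170000 = e^((0.0907 − 0.0275)t) → ln(1.43218) = 0.0632·t
t = 0.3592 / 0.0632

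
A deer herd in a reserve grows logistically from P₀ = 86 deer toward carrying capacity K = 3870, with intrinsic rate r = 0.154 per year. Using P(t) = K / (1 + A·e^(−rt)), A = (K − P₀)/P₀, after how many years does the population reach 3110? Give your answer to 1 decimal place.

A = (3870 − 86)/86 = 44
3110 = 3870/(1 + 44·e^(−0.154t)) → 1 + 44·e^(−0.154t) = 1.24437
e^(−0.154t) = 0.005554 → t = ln(180.05263)/0.154 = 5.19325/0.154

t ≈ 33.7 years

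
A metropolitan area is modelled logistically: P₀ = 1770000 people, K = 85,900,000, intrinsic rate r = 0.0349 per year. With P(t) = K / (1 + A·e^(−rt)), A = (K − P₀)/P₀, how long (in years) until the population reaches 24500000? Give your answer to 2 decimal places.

A = (85900000 − 1770000)/1770000 = 47.53107
24500000 = 85900000/(1 + 47.53107·e^(−0.0349t)) → 1 + 47.53107·e^(−0.0349t) = 3.50612
e^(−0.0349t) = 0.052726 → t = ln(18.96598)/0.0349 = 2.94265/0.0349

t ≈ 84.32 years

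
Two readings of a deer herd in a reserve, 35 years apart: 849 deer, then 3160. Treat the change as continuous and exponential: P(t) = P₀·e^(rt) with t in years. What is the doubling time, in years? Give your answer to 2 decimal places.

r = ln(3160/849) / 35 = ln(3.72203) / 35 ≈ 0.037551 per year
doubling time = ln 2 / |r| = 0.69315 / 0.037551

doubling time ≈ 18.46 years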